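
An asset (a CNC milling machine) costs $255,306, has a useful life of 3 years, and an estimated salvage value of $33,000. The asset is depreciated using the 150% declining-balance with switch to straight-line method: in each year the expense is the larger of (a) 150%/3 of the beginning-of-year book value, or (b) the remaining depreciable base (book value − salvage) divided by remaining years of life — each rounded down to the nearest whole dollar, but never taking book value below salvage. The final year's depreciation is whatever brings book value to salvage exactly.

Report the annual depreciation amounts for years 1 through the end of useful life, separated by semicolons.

Depreciable base = $255,306 − $33,000 = $222,306.
Year 1: DB = ⌊$255,306 × 150%/3⌋ = $127,653; SL = ⌊$222,306/3⌋ = $74,102 → take DB $127,653. Book value $127,653.
Year 2: DB = ⌊$127,653 × 150%/3⌋ = $63,826; SL = ⌊$94,653/2⌋ = $47,326 → take DB $63,826. Book value $63,827.
Year 3 (final): $63,827 − $33,000 = $30,827. Book value $33,000.

$127,653; $63,826; $30,827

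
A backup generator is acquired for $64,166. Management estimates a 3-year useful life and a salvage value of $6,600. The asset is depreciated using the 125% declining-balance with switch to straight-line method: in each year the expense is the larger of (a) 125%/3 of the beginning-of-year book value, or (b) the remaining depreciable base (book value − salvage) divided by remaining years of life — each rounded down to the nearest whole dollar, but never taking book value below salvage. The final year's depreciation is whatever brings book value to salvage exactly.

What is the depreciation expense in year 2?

Depreciable base = $64,166 − $6,600 = $57,566.
Year 1: DB = ⌊$64,166 × 125%/3⌋ = $26,735; SL = ⌊$57,566/3⌋ = $19,188 → take DB $26,735. Book value $37,431.
Year 2: DB = ⌊$37,431 × 125%/3⌋ = $15,596; SL = ⌊$30,831/2⌋ = $15,415 → take DB $15,596. Book value $21,835.

$15,596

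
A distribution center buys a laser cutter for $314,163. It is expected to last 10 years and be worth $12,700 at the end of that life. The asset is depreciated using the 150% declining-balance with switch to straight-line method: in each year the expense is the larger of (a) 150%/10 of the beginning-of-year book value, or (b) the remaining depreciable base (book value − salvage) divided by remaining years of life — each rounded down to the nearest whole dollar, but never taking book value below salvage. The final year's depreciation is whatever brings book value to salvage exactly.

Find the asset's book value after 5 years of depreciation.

Depreciable base = $314,163 − $12,700 = $301,463.
Year 1: DB = ⌊$314,163 × 150%/10⌋ = $47,124; SL = ⌊$301,463/10⌋ = $30,146 → take DB $47,124. Book value $267,039.
Year 2: DB = ⌊$267,039 × 150%/10⌋ = $40,055; SL = ⌊$254,339/9⌋ = $28,259 → take DB $40,055. Book value $226,984.
Year 3: DB = ⌊$226,984 × 150%/10⌋ = $34,047; SL = ⌊$214,284/8⌋ = $26,785 → take DB $34,047. Book value $192,937.
Year 4: DB = ⌊$192,937 × 150%/10⌋ = $28,940; SL = ⌊$180,237/7⌋ = $25,748 → take DB $28,940. Book value $163,997.
Year 5: DB = ⌊$163,997 × 150%/10⌋ = $24,599; SL = ⌊$151,297/6⌋ = $25,216 → take SL $25,216. Book value $138,781.

$138,781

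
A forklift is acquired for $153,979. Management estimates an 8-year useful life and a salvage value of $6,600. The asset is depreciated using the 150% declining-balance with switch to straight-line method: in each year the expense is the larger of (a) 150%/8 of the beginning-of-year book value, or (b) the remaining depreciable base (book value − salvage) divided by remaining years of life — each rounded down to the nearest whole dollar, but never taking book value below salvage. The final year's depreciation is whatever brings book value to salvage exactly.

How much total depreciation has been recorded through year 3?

Depreciable base = $153,979 − $6,600 = $147,379.
Year 1: DB = ⌊$153,979 × 150%/8⌋ = $28,871; SL = ⌊$147,379/8⌋ = $18,422 → take DB $28,871. Book value $125,108.
Year 2: DB = ⌊$125,108 × 150%/8⌋ = $23,457; SL = ⌊$118,508/7⌋ = $16,929 → take DB $23,457. Book value $101,651.
Year 3: DB = ⌊$101,651 × 150%/8⌋ = $19,059; SL = ⌊$95,051/6⌋ = $15,841 → take DB $19,059. Book value $82,592.
Accumulated through year 3 = $153,979 − $82,592 = $71,387.

$71,387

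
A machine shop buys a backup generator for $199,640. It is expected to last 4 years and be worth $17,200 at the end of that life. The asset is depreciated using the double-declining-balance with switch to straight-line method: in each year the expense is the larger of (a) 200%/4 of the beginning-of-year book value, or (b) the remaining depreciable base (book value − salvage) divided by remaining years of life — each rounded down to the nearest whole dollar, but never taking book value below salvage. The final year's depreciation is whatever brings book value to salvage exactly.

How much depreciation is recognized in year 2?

Depreciable base = $199,640 − $17,200 = $182,440.
Year 1: DB = ⌊$199,640 × 200%/4⌋ = $99,820; SL = ⌊$182,440/4⌋ = $45,610 → take DB $99,820. Book value $99,820.
Year 2: DB = ⌊$99,820 × 200%/4⌋ = $49,910; SL = ⌊$82,620/3⌋ = $27,540 → take DB $49,910. Book value $49,910.

$49,910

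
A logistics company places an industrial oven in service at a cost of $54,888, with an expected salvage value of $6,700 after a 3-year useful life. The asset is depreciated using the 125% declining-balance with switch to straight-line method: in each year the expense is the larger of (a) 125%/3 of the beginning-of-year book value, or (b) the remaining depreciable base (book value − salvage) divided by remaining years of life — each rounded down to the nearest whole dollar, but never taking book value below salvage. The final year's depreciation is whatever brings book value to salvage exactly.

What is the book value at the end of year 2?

Depreciable base = $54,888 − $6,700 = $48,188.
Year 1: DB = ⌊$54,888 × 125%/3⌋ = $22,870; SL = ⌊$48,188/3⌋ = $16,062 → take DB $22,870. Book value $32,018.
Year 2: DB = ⌊$32,018 × 125%/3⌋ = $13,340; SL = ⌊$25,318/2⌋ = $12,659 → take DB $13,340. Book value $18,678.

$18,678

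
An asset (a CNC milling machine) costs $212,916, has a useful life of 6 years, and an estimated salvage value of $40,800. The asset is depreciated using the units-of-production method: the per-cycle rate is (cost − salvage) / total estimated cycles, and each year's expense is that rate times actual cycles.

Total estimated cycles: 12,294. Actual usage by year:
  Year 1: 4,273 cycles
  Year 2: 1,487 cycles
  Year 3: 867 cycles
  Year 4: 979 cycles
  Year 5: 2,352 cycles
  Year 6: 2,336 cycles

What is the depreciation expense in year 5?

Depreciable base = $212,916 − $40,800 = $172,116.
Rate = $172,116 / 12,294 cycles = $14 per cycle.
Year 1: 4,273 × $14 = $59,822. Book value $153,094.
Year 2: 1,487 × $14 = $20,818. Book value $132,276.
Year 3: 867 × $14 = $12,138. Book value $120,138.
Year 4: 979 × $14 = $13,706. Book value $106,432.
Year 5: 2,352 × $14 = $32,928. Book value $73,504.

$32,928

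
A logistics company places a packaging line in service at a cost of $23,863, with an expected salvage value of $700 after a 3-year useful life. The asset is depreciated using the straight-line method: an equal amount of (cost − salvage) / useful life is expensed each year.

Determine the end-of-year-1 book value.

Depreciable base = $23,863 − $700 = $23,163.
Annual expense = $23,163 / 3 = $7,721.
End of year 1: book value $16,142.

$16,142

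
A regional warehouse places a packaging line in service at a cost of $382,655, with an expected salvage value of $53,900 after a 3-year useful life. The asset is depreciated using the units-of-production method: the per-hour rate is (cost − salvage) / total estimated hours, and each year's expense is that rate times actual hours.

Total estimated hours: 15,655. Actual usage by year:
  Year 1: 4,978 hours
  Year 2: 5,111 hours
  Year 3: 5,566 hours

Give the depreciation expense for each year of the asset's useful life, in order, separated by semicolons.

$104,538; $107,331; $116,886

Depreciable base = $382,655 − $53,900 = $328,755.
Rate = $328,755 / 15,655 hours = $21 per hour.
Year 1: 4,978 × $21 = $104,538. Book value $278,117.
Year 2: 5,111 × $21 = $107,331. Book value $170,786.
Year 3: 5,566 × $21 = $116,886. Book value $53,900.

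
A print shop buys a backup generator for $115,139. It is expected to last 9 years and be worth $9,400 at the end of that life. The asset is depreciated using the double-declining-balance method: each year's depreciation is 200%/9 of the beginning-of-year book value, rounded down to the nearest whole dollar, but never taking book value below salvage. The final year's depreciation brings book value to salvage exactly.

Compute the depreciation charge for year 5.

Depreciable base = $115,139 − $9,400 = $105,739.
Year 1: ⌊$115,139 × 200%/9⌋ = $25,586. Book value $89,553.
Year 2: ⌊$89,553 × 200%/9⌋ = $19,900. Book value $69,653.
Year 3: ⌊$69,653 × 200%/9⌋ = $15,478. Book value $54,175.
Year 4: ⌊$54,175 × 200%/9⌋ = $12,038. Book value $42,137.
Year 5: ⌊$42,137 × 200%/9⌋ = $9,363. Book value $32,774.

$9,363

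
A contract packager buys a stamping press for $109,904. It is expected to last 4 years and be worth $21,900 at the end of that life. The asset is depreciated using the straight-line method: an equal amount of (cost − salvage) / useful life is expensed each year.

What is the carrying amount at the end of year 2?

Depreciable base = $109,904 − $21,900 = $88,004.
Annual expense = $88,004 / 4 = $22,001.
End of year 1: book value $87,903.
End of year 2: book value $65,902.

$65,902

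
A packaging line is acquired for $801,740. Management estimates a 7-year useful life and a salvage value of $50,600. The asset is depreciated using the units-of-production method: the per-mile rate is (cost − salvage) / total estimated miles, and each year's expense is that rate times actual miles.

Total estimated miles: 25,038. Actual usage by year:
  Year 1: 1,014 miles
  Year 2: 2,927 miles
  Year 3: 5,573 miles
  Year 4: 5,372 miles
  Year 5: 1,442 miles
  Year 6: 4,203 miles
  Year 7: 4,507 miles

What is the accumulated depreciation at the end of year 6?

Depreciable base = $801,740 − $50,600 = $751,140.
Rate = $751,140 / 25,038 miles = $30 per mile.
Year 1: 1,014 × $30 = $30,420. Book value $771,320.
Year 2: 2,927 × $30 = $87,810. Book value $683,510.
Year 3: 5,573 × $30 = $167,190. Book value $516,320.
Year 4: 5,372 × $30 = $161,160. Book value $355,160.
Year 5: 1,442 × $30 = $43,260. Book value $311,900.
Year 6: 4,203 × $30 = $126,090. Book value $185,810.
Accumulated through year 6 = $801,740 − $185,810 = $615,930.

$615,930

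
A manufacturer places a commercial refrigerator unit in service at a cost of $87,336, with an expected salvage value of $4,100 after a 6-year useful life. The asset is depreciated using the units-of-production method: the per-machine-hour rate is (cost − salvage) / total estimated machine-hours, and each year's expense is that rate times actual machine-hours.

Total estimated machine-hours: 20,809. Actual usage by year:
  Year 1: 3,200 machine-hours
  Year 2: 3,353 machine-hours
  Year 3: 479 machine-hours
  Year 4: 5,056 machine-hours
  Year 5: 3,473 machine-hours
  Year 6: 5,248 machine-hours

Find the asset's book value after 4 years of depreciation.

$38,984

Depreciable base = $87,336 − $4,100 = $83,236.
Rate = $83,236 / 20,809 machine-hours = $4 per machine-hour.
Year 1: 3,200 × $4 = $12,800. Book value $74,536.
Year 2: 3,353 × $4 = $13,412. Book value $61,124.
Year 3: 479 × $4 = $1,916. Book value $59,208.
Year 4: 5,056 × $4 = $20,224. Book value $38,984.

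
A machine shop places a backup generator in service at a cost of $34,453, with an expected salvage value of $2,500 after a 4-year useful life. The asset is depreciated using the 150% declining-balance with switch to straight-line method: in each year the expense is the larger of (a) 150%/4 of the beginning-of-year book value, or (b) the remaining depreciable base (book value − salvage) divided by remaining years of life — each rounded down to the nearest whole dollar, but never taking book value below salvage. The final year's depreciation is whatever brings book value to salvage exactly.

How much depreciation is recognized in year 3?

$5,479

Depreciable base = $34,453 − $2,500 = $31,953.
Year 1: DB = ⌊$34,453 × 150%/4⌋ = $12,919; SL = ⌊$31,953/4⌋ = $7,988 → take DB $12,919. Book value $21,534.
Year 2: DB = ⌊$21,534 × 150%/4⌋ = $8,075; SL = ⌊$19,034/3⌋ = $6,344 → take DB $8,075. Book value $13,459.
Year 3: DB = ⌊$13,459 × 150%/4⌋ = $5,047; SL = ⌊$10,959/2⌋ = $5,479 → take SL $5,479. Book value $7,980.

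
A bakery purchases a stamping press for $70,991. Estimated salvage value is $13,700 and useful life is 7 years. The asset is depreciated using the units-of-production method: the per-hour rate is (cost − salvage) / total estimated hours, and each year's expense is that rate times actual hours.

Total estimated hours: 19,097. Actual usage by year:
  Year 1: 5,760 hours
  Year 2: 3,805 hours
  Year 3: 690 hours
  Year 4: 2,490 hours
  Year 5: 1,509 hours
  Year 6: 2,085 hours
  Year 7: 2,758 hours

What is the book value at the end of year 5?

$28,229

Depreciable base = $70,991 − $13,700 = $57,291.
Rate = $57,291 / 19,097 hours = $3 per hour.
Year 1: 5,760 × $3 = $17,280. Book value $53,711.
Year 2: 3,805 × $3 = $11,415. Book value $42,296.
Year 3: 690 × $3 = $2,070. Book value $40,226.
Year 4: 2,490 × $3 = $7,470. Book value $32,756.
Year 5: 1,509 × $3 = $4,527. Book value $28,229.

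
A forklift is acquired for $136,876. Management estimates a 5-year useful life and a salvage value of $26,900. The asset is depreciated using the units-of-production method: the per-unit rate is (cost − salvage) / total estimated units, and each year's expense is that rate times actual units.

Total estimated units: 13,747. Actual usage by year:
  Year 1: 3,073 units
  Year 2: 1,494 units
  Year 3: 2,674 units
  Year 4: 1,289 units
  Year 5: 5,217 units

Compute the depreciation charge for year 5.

$41,736

Depreciable base = $136,876 − $26,900 = $109,976.
Rate = $109,976 / 13,747 units = $8 per unit.
Year 1: 3,073 × $8 = $24,584. Book value $112,292.
Year 2: 1,494 × $8 = $11,952. Book value $100,340.
Year 3: 2,674 × $8 = $21,392. Book value $78,948.
Year 4: 1,289 × $8 = $10,312. Book value $68,636.
Year 5: 5,217 × $8 = $41,736. Book value $26,900.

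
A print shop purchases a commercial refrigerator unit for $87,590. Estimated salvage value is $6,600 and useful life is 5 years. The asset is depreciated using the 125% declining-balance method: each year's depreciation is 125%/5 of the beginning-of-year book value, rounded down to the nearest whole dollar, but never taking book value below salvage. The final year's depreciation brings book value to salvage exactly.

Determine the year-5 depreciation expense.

Depreciable base = $87,590 − $6,600 = $80,990.
Year 1: ⌊$87,590 × 125%/5⌋ = $21,897. Book value $65,693.
Year 2: ⌊$65,693 × 125%/5⌋ = $16,423. Book value $49,270.
Year 3: ⌊$49,270 × 125%/5⌋ = $12,317. Book value $36,953.
Year 4: ⌊$36,953 × 125%/5⌋ = $9,238. Book value $27,715.
Year 5 (final): $27,715 − $6,600 = $21,115. Book value $6,600.

$21,115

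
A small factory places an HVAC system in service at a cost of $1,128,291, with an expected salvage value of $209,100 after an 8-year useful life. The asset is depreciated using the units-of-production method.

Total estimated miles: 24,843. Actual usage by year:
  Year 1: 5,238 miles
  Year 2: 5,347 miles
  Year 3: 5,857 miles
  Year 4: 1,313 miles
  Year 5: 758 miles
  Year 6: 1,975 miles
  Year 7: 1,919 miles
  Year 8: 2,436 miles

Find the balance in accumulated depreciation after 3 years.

Depreciable base = $1,128,291 − $209,100 = $919,191.
Rate = $919,191 / 24,843 miles = $37 per mile.
Year 1: 5,238 × $37 = $193,806. Book value $934,485.
Year 2: 5,347 × $37 = $197,839. Book value $736,646.
Year 3: 5,857 × $37 = $216,709. Book value $519,937.
Accumulated through year 3 = $1,128,291 − $519,937 = $608,354.

$608,354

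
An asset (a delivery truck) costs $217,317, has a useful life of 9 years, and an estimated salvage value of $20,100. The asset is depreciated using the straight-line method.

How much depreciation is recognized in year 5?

$21,913

Depreciable base = $217,317 − $20,100 = $197,217.
Annual expense = $197,217 / 9 = $21,913.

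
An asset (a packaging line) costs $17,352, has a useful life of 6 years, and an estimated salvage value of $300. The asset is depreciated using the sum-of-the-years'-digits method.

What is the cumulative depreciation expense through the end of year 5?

$16,240

Depreciable base = $17,352 − $300 = $17,052.
Sum of the years' digits = 6+5+4+3+2+1 = 21.
Year 1: $17,052 × 6/21 = $4,872. Book value $12,480.
Year 2: $17,052 × 5/21 = $4,060. Book value $8,420.
Year 3: $17,052 × 4/21 = $3,248. Book value $5,172.
Year 4: $17,052 × 3/21 = $2,436. Book value $2,736.
Year 5: $17,052 × 2/21 = $1,624. Book value $1,112.
Accumulated through year 5 = $17,352 − $1,112 = $16,240.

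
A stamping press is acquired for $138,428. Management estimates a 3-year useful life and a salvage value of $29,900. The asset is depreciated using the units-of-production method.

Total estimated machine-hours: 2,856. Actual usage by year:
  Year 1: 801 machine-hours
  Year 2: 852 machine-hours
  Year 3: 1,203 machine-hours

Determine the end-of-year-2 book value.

Depreciable base = $138,428 − $29,900 = $108,528.
Rate = $108,528 / 2,856 machine-hours = $38 per machine-hour.
Year 1: 801 × $38 = $30,438. Book value $107,990.
Year 2: 852 × $38 = $32,376. Book value $75,614.

$75,614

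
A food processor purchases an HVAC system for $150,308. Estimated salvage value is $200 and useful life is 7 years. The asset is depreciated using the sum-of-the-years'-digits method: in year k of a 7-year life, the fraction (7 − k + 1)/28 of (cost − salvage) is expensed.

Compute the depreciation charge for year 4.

$21,444

Depreciable base = $150,308 − $200 = $150,108.
Sum of the years' digits = 7+6+5+4+3+2+1 = 28.
Year 1: $150,108 × 7/28 = $37,527. Book value $112,781.
Year 2: $150,108 × 6/28 = $32,166. Book value $80,615.
Year 3: $150,108 × 5/28 = $26,805. Book value $53,810.
Year 4: $150,108 × 4/28 = $21,444. Book value $32,366.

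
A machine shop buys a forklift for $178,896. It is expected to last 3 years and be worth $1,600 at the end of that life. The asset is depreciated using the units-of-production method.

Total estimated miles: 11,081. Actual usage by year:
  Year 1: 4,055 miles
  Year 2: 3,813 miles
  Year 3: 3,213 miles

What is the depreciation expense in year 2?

Depreciable base = $178,896 − $1,600 = $177,296.
Rate = $177,296 / 11,081 miles = $16 per mile.
Year 1: 4,055 × $16 = $64,880. Book value $114,016.
Year 2: 3,813 × $16 = $61,008. Book value $53,008.

$61,008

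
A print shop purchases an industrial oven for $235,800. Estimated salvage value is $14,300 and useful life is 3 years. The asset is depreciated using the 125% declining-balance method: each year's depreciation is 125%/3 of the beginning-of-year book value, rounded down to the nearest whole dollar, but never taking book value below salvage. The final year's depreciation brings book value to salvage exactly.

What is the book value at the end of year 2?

$80,238

Depreciable base = $235,800 − $14,300 = $221,500.
Year 1: ⌊$235,800 × 125%/3⌋ = $98,250. Book value $137,550.
Year 2: ⌊$137,550 × 125%/3⌋ = $57,312. Book value $80,238.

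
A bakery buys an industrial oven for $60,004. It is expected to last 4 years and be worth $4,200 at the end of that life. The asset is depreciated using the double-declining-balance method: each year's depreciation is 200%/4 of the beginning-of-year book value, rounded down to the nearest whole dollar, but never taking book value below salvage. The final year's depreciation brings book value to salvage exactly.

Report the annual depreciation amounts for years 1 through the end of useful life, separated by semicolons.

Depreciable base = $60,004 − $4,200 = $55,804.
Year 1: ⌊$60,004 × 200%/4⌋ = $30,002. Book value $30,002.
Year 2: ⌊$30,002 × 200%/4⌋ = $15,001. Book value $15,001.
Year 3: ⌊$15,001 × 200%/4⌋ = $7,500. Book value $7,501.
Year 4 (final): $7,501 − $4,200 = $3,301. Book value $4,200.

$30,002; $15,001; $7,500; $3,301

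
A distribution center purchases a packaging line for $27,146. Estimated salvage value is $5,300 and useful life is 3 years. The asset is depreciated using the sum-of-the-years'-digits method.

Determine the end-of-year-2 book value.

$8,941

Depreciable base = $27,146 − $5,300 = $21,846.
Sum of the years' digits = 3+2+1 = 6.
Year 1: $21,846 × 3/6 = $10,923. Book value $16,223.
Year 2: $21,846 × 2/6 = $7,282. Book value $8,941.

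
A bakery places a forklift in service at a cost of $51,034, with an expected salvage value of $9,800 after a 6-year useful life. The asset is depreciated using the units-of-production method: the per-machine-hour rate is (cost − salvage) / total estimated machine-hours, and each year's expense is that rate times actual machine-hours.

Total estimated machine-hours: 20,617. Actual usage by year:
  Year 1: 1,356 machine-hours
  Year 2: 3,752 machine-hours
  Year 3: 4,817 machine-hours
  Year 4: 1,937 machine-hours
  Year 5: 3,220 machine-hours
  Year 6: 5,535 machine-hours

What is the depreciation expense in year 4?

Depreciable base = $51,034 − $9,800 = $41,234.
Rate = $41,234 / 20,617 machine-hours = $2 per machine-hour.
Year 1: 1,356 × $2 = $2,712. Book value $48,322.
Year 2: 3,752 × $2 = $7,504. Book value $40,818.
Year 3: 4,817 × $2 = $9,634. Book value $31,184.
Year 4: 1,937 × $2 = $3,874. Book value $27,310.

$3,874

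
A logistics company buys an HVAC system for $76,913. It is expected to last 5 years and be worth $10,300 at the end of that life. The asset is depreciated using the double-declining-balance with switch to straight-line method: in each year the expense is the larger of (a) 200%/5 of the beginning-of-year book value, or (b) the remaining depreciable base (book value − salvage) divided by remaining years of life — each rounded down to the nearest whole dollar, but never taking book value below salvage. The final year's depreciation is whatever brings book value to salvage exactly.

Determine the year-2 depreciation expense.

Depreciable base = $76,913 − $10,300 = $66,613.
Year 1: DB = ⌊$76,913 × 200%/5⌋ = $30,765; SL = ⌊$66,613/5⌋ = $13,322 → take DB $30,765. Book value $46,148.
Year 2: DB = ⌊$46,148 × 200%/5⌋ = $18,459; SL = ⌊$35,848/4⌋ = $8,962 → take DB $18,459. Book value $27,689.

$18,459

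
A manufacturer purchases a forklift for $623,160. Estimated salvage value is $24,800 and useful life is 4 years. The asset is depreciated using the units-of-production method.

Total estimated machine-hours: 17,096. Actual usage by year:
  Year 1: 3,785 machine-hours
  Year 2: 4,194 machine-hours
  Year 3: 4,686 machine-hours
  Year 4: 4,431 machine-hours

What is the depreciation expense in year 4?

$155,085

Depreciable base = $623,160 − $24,800 = $598,360.
Rate = $598,360 / 17,096 machine-hours = $35 per machine-hour.
Year 1: 3,785 × $35 = $132,475. Book value $490,685.
Year 2: 4,194 × $35 = $146,790. Book value $343,895.
Year 3: 4,686 × $35 = $164,010. Book value $179,885.
Year 4: 4,431 × $35 = $155,085. Book value $24,800.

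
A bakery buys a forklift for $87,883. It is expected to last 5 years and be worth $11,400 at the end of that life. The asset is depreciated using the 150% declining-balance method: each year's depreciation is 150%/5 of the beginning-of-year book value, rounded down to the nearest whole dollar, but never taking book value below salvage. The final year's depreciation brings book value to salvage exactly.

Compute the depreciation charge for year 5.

$9,702

Depreciable base = $87,883 − $11,400 = $76,483.
Year 1: ⌊$87,883 × 150%/5⌋ = $26,364. Book value $61,519.
Year 2: ⌊$61,519 × 150%/5⌋ = $18,455. Book value $43,064.
Year 3: ⌊$43,064 × 150%/5⌋ = $12,919. Book value $30,145.
Year 4: ⌊$30,145 × 150%/5⌋ = $9,043. Book value $21,102.
Year 5 (final): $21,102 − $11,400 = $9,702. Book value $11,400.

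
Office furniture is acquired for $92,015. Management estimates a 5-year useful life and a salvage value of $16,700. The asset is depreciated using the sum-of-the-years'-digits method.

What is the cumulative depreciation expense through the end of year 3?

Depreciable base = $92,015 − $16,700 = $75,315.
Sum of the years' digits = 5+4+3+2+1 = 15.
Year 1: $75,315 × 5/15 = $25,105. Book value $66,910.
Year 2: $75,315 × 4/15 = $20,084. Book value $46,826.
Year 3: $75,315 × 3/15 = $15,063. Book value $31,763.
Accumulated through year 3 = $92,015 − $31,763 = $60,252.

$60,252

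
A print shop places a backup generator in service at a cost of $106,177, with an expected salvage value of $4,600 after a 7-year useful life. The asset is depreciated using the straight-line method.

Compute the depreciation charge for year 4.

$14,511

Depreciable base = $106,177 − $4,600 = $101,577.
Annual expense = $101,577 / 7 = $14,511.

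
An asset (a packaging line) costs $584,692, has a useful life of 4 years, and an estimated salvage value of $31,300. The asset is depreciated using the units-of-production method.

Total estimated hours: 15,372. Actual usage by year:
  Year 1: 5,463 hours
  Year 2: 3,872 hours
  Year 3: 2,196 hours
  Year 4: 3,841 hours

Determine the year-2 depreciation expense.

$139,392

Depreciable base = $584,692 − $31,300 = $553,392.
Rate = $553,392 / 15,372 hours = $36 per hour.
Year 1: 5,463 × $36 = $196,668. Book value $388,024.
Year 2: 3,872 × $36 = $139,392. Book value $248,632.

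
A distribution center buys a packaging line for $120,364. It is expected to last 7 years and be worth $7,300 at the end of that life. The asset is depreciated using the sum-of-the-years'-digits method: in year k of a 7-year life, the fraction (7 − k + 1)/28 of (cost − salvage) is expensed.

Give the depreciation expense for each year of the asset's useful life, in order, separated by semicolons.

$28,266; $24,228; $20,190; $16,152; $12,114; $8,076; $4,038

Depreciable base = $120,364 − $7,300 = $113,064.
Sum of the years' digits = 7+6+5+4+3+2+1 = 28.
Year 1: $113,064 × 7/28 = $28,266. Book value $92,098.
Year 2: $113,064 × 6/28 = $24,228. Book value $67,870.
Year 3: $113,064 × 5/28 = $20,190. Book value $47,680.
Year 4: $113,064 × 4/28 = $16,152. Book value $31,528.
Year 5: $113,064 × 3/28 = $12,114. Book value $19,414.
Year 6: $113,064 × 2/28 = $8,076. Book value $11,338.
Year 7: $113,064 × 1/28 = $4,038. Book value $7,300.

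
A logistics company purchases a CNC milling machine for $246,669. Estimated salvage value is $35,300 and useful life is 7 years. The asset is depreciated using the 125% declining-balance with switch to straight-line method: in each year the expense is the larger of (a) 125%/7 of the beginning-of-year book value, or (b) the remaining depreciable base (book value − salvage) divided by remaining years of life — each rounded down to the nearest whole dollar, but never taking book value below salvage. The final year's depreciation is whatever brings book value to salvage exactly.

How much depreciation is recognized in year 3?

$29,721

Depreciable base = $246,669 − $35,300 = $211,369.
Year 1: DB = ⌊$246,669 × 125%/7⌋ = $44,048; SL = ⌊$211,369/7⌋ = $30,195 → take DB $44,048. Book value $202,621.
Year 2: DB = ⌊$202,621 × 125%/7⌋ = $36,182; SL = ⌊$167,321/6⌋ = $27,886 → take DB $36,182. Book value $166,439.
Year 3: DB = ⌊$166,439 × 125%/7⌋ = $29,721; SL = ⌊$131,139/5⌋ = $26,227 → take DB $29,721. Book value $136,718.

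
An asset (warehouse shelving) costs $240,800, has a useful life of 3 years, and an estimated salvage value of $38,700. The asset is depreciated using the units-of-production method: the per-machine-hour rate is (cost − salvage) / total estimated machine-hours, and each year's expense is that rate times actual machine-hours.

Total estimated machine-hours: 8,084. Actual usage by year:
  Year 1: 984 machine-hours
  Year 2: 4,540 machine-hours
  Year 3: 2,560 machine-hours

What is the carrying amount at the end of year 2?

$102,700

Depreciable base = $240,800 − $38,700 = $202,100.
Rate = $202,100 / 8,084 machine-hours = $25 per machine-hour.
Year 1: 984 × $25 = $24,600. Book value $216,200.
Year 2: 4,540 × $25 = $113,500. Book value $102,700.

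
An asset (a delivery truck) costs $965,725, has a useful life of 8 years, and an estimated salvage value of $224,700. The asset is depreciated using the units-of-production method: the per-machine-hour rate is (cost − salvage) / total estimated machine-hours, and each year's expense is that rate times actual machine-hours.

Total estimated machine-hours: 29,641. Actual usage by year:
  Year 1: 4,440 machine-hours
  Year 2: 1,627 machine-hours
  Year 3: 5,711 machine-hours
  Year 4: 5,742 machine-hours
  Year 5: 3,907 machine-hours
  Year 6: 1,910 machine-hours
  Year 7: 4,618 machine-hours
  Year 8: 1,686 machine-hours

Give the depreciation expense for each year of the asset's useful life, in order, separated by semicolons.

Depreciable base = $965,725 − $224,700 = $741,025.
Rate = $741,025 / 29,641 machine-hours = $25 per machine-hour.
Year 1: 4,440 × $25 = $111,000. Book value $854,725.
Year 2: 1,627 × $25 = $40,675. Book value $814,050.
Year 3: 5,711 × $25 = $142,775. Book value $671,275.
Year 4: 5,742 × $25 = $143,550. Book value $527,725.
Year 5: 3,907 × $25 = $97,675. Book value $430,050.
Year 6: 1,910 × $25 = $47,750. Book value $382,300.
Year 7: 4,618 × $25 = $115,450. Book value $266,850.
Year 8: 1,686 × $25 = $42,150. Book value $224,700.

$111,000; $40,675; $142,775; $143,550; $97,675; $47,750; $115,450; $42,150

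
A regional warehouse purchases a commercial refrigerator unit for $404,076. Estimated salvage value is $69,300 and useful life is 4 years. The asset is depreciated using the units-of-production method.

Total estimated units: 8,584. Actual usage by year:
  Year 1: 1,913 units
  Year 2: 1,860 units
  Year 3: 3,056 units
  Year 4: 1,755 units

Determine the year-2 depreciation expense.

Depreciable base = $404,076 − $69,300 = $334,776.
Rate = $334,776 / 8,584 units = $39 per unit.
Year 1: 1,913 × $39 = $74,607. Book value $329,469.
Year 2: 1,860 × $39 = $72,540. Book value $256,929.

$72,540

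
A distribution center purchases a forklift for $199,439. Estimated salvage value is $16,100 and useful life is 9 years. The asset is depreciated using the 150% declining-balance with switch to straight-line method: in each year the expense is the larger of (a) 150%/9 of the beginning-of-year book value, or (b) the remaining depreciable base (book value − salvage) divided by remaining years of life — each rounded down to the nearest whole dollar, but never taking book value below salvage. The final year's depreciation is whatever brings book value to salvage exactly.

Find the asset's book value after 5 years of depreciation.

$80,151

Depreciable base = $199,439 − $16,100 = $183,339.
Year 1: DB = ⌊$199,439 × 150%/9⌋ = $33,239; SL = ⌊$183,339/9⌋ = $20,371 → take DB $33,239. Book value $166,200.
Year 2: DB = ⌊$166,200 × 150%/9⌋ = $27,700; SL = ⌊$150,100/8⌋ = $18,762 → take DB $27,700. Book value $138,500.
Year 3: DB = ⌊$138,500 × 150%/9⌋ = $23,083; SL = ⌊$122,400/7⌋ = $17,485 → take DB $23,083. Book value $115,417.
Year 4: DB = ⌊$115,417 × 150%/9⌋ = $19,236; SL = ⌊$99,317/6⌋ = $16,552 → take DB $19,236. Book value $96,181.
Year 5: DB = ⌊$96,181 × 150%/9⌋ = $16,030; SL = ⌊$80,081/5⌋ = $16,016 → take DB $16,030. Book value $80,151.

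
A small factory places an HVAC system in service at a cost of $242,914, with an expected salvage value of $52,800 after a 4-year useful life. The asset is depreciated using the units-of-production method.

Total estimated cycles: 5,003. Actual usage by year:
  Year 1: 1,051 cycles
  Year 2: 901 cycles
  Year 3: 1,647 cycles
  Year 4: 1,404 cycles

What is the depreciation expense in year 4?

$53,352

Depreciable base = $242,914 − $52,800 = $190,114.
Rate = $190,114 / 5,003 cycles = $38 per cycle.
Year 1: 1,051 × $38 = $39,938. Book value $202,976.
Year 2: 901 × $38 = $34,238. Book value $168,738.
Year 3: 1,647 × $38 = $62,586. Book value $106,152.
Year 4: 1,404 × $38 = $53,352. Book value $52,800.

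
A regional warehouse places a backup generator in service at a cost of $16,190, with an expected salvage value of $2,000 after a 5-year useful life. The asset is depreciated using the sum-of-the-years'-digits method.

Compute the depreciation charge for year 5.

Depreciable base = $16,190 − $2,000 = $14,190.
Sum of the years' digits = 5+4+3+2+1 = 15.
Year 1: $14,190 × 5/15 = $4,730. Book value $11,460.
Year 2: $14,190 × 4/15 = $3,784. Book value $7,676.
Year 3: $14,190 × 3/15 = $2,838. Book value $4,838.
Year 4: $14,190 × 2/15 = $1,892. Book value $2,946.
Year 5: $14,190 × 1/15 = $946. Book value $2,000.

$946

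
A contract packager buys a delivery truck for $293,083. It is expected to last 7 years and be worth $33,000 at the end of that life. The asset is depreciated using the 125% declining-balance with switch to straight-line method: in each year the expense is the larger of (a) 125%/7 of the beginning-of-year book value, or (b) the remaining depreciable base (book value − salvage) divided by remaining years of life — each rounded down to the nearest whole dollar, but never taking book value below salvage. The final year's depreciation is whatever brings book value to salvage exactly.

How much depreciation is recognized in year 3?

$35,313

Depreciable base = $293,083 − $33,000 = $260,083.
Year 1: DB = ⌊$293,083 × 125%/7⌋ = $52,336; SL = ⌊$260,083/7⌋ = $37,154 → take DB $52,336. Book value $240,747.
Year 2: DB = ⌊$240,747 × 125%/7⌋ = $42,990; SL = ⌊$207,747/6⌋ = $34,624 → take DB $42,990. Book value $197,757.
Year 3: DB = ⌊$197,757 × 125%/7⌋ = $35,313; SL = ⌊$164,757/5⌋ = $32,951 → take DB $35,313. Book value $162,444.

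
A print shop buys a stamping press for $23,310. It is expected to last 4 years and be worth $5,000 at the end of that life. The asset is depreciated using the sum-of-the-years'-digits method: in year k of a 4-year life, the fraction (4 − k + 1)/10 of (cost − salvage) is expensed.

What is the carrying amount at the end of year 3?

Depreciable base = $23,310 − $5,000 = $18,310.
Sum of the years' digits = 4+3+2+1 = 10.
Year 1: $18,310 × 4/10 = $7,324. Book value $15,986.
Year 2: $18,310 × 3/10 = $5,493. Book value $10,493.
Year 3: $18,310 × 2/10 = $3,662. Book value $6,831.

$6,831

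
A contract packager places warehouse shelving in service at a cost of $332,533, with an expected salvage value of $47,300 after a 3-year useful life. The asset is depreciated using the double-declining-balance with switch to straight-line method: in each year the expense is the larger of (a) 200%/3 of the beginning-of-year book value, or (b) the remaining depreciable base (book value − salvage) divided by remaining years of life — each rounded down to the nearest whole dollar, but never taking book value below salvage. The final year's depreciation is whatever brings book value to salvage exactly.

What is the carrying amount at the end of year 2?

$47,300

Depreciable base = $332,533 − $47,300 = $285,233.
Year 1: DB = ⌊$332,533 × 200%/3⌋ = $221,688; SL = ⌊$285,233/3⌋ = $95,077 → take DB $221,688. Book value $110,845.
Year 2: DB = ⌊$110,845 × 200%/3⌋ = $73,896; SL = ⌊$63,545/2⌋ = $31,772 → take DB $73,896, capped at $63,545. Book value $47,300.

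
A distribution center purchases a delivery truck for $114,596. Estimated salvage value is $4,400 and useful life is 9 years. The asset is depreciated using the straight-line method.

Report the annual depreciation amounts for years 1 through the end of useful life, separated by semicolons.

Depreciable base = $114,596 − $4,400 = $110,196.
Annual expense = $110,196 / 9 = $12,244.
End of year 1: book value $102,352.
End of year 2: book value $90,108.
End of year 3: book value $77,864.
End of year 4: book value $65,620.
End of year 5: book value $53,376.
End of year 6: book value $41,132.
End of year 7: book value $28,888.
End of year 8: book value $16,644.
End of year 9: book value $4,400.

$12,244; $12,244; $12,244; $12,244; $12,244; $12,244; $12,244; $12,244; $12,244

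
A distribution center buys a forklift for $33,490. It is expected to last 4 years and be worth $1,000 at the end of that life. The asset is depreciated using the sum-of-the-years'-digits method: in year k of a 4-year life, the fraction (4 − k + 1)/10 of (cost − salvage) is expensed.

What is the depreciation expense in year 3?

Depreciable base = $33,490 − $1,000 = $32,490.
Sum of the years' digits = 4+3+2+1 = 10.
Year 1: $32,490 × 4/10 = $12,996. Book value $20,494.
Year 2: $32,490 × 3/10 = $9,747. Book value $10,747.
Year 3: $32,490 × 2/10 = $6,498. Book value $4,249.

$6,498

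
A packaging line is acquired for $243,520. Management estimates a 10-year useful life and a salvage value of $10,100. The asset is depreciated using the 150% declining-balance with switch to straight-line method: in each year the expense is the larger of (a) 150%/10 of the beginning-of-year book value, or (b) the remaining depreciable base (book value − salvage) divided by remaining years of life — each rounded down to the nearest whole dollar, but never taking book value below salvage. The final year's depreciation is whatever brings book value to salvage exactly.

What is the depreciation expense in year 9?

$19,504

Depreciable base = $243,520 − $10,100 = $233,420.
Year 1: DB = ⌊$243,520 × 150%/10⌋ = $36,528; SL = ⌊$233,420/10⌋ = $23,342 → take DB $36,528. Book value $206,992.
Year 2: DB = ⌊$206,992 × 150%/10⌋ = $31,048; SL = ⌊$196,892/9⌋ = $21,876 → take DB $31,048. Book value $175,944.
Year 3: DB = ⌊$175,944 × 150%/10⌋ = $26,391; SL = ⌊$165,844/8⌋ = $20,730 → take DB $26,391. Book value $149,553.
Year 4: DB = ⌊$149,553 × 150%/10⌋ = $22,432; SL = ⌊$139,453/7⌋ = $19,921 → take DB $22,432. Book value $127,121.
Year 5: DB = ⌊$127,121 × 150%/10⌋ = $19,068; SL = ⌊$117,021/6⌋ = $19,503 → take SL $19,503. Book value $107,618.
Year 6: DB = ⌊$107,618 × 150%/10⌋ = $16,142; SL = ⌊$97,518/5⌋ = $19,503 → take SL $19,503. Book value $88,115.
Year 7: DB = ⌊$88,115 × 150%/10⌋ = $13,217; SL = ⌊$78,015/4⌋ = $19,503 → take SL $19,503. Book value $68,612.
Year 8: DB = ⌊$68,612 × 150%/10⌋ = $10,291; SL = ⌊$58,512/3⌋ = $19,504 → take SL $19,504. Book value $49,108.
Year 9: DB = ⌊$49,108 × 150%/10⌋ = $7,366; SL = ⌊$39,008/2⌋ = $19,504 → take SL $19,504. Book value $29,604.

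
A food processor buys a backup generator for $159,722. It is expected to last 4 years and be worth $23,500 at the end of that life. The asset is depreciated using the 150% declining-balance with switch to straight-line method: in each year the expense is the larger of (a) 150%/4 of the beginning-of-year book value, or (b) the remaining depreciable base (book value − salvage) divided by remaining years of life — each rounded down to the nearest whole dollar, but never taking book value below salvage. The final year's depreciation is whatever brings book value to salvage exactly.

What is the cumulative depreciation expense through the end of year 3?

Depreciable base = $159,722 − $23,500 = $136,222.
Year 1: DB = ⌊$159,722 × 150%/4⌋ = $59,895; SL = ⌊$136,222/4⌋ = $34,055 → take DB $59,895. Book value $99,827.
Year 2: DB = ⌊$99,827 × 150%/4⌋ = $37,435; SL = ⌊$76,327/3⌋ = $25,442 → take DB $37,435. Book value $62,392.
Year 3: DB = ⌊$62,392 × 150%/4⌋ = $23,397; SL = ⌊$38,892/2⌋ = $19,446 → take DB $23,397. Book value $38,995.
Accumulated through year 3 = $159,722 − $38,995 = $120,727.

$120,727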